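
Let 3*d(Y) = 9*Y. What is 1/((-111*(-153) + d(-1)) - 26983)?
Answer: -1/10003 ≈ -9.9970e-5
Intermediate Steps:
d(Y) = 3*Y (d(Y) = (9*Y)/3 = 3*Y)
1/((-111*(-153) + d(-1)) - 26983) = 1/((-111*(-153) + 3*(-1)) - 26983) = 1/((16983 - 3) - 26983) = 1/(16980 - 26983) = 1/(-10003) = -1/10003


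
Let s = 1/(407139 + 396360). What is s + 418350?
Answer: 336143806651/803499 ≈ 4.1835e+5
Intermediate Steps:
s = 1/803499 ≈ 1.2446e-6
s + 418350 = 1/803499 + 418350 = 336143806651/803499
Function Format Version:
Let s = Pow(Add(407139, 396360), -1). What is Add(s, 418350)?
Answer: Rational(336143806651, 803499) ≈ 4.1835e+5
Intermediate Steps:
s = Rational(1, 803499) (s = Pow(803499, -1) = Rational(1, 803499) ≈ 1.2446e-6)
Add(s, 418350) = Add(Rational(1, 803499), 418350) = Rational(336143806651, 803499)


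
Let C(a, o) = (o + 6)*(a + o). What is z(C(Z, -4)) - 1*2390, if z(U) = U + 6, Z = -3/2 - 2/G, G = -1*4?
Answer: -2394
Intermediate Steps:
G = -4
Z = -1 (Z = -3/2 - 2/(-4) = -3*½ - 2*(-¼) = -3/2 + ½ = -1)
C(a, o) = (6 + o)*(a + o)
z(U) = 6 + U
z(C(Z, -4)) - 1*2390 = (6 + ((-4)² + 6*(-1) + 6*(-4) - 1*(-4))) - 1*2390 = (6 + (16 - 6 - 24 + 4)) - 2390 = (6 - 10) - 2390 = -4 - 2390 = -2394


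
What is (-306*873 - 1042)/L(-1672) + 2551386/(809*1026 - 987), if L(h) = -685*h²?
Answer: 7403125517015/2405461078768 ≈ 3.0776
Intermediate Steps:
(-306*873 - 1042)/L(-1672) + 2551386/(809*1026 - 987) = (-306*873 - 1042)/((-685*(-1672)²)) + 2551386/(809*1026 - 987) = (-267138 - 1042)/((-685*2795584)) + 2551386/(830034 - 987) = -268180/(-1914975040) + 2551386/829047 = -268180*(-1/1914975040) + 2551386*(1/829047) = 1219/8704432 + 850462/276349 = 7403125517015/2405461078768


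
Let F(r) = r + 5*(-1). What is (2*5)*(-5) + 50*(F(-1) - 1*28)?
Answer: -1750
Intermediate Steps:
F(r) = -5 + r (F(r) = r - 5 = -5 + r)
(2*5)*(-5) + 50*(F(-1) - 1*28) = (2*5)*(-5) + 50*((-5 - 1) - 1*28) = 10*(-5) + 50*(-6 - 28) = -50 + 50*(-34) = -50 - 1700 = -1750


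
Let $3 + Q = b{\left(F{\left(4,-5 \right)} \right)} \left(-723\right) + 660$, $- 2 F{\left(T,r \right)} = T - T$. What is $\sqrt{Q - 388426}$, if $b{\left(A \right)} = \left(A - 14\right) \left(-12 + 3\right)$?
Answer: $i \sqrt{478867} \approx 692.0 i$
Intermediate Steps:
$F{\left(T,r \right)} = 0$ ($F{\left(T,r \right)} = - \frac{T - T}{2} = \left(- \frac{1}{2}\right) 0 = 0$)
$b{\left(A \right)} = 126 - 9 A$ ($b{\left(A \right)} = \left(-14 + A\right) \left(-9\right) = 126 - 9 A$)
$Q = -90441$ ($Q = -3 + \left(\left(126 - 0\right) \left(-723\right) + 660\right) = -3 + \left(\left(126 + 0\right) \left(-723\right) + 660\right) = -3 + \left(126 \left(-723\right) + 660\right) = -3 + \left(-91098 + 660\right) = -3 - 90438 = -90441$)
$\sqrt{Q - 388426} = \sqrt{-90441 - 388426} = \sqrt{-478867} = i \sqrt{478867}$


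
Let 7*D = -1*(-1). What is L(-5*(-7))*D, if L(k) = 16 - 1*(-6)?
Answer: 22/7 ≈ 3.1429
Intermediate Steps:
L(k) = 22 (L(k) = 16 + 6 = 22)
D = ⅐ (D = (-1*(-1))/7 = (⅐)*1 = ⅐ ≈ 0.14286)
L(-5*(-7))*D = 22*(⅐) = 22/7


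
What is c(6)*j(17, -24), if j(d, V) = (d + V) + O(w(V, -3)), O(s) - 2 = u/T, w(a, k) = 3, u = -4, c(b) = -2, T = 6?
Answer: 34/3 ≈ 11.333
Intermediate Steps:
O(s) = 4/3 (O(s) = 2 - 4/6 = 2 - 4*⅙ = 2 - ⅔ = 4/3)
j(d, V) = 4/3 + V + d (j(d, V) = (d + V) + 4/3 = (V + d) + 4/3 = 4/3 + V + d)
c(6)*j(17, -24) = -2*(4/3 - 24 + 17) = -2*(-17/3) = 34/3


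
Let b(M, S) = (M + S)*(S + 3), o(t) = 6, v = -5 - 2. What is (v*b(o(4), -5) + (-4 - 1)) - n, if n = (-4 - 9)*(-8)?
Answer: -95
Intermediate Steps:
v = -7
b(M, S) = (3 + S)*(M + S) (b(M, S) = (M + S)*(3 + S) = (3 + S)*(M + S))
n = 104 (n = -13*(-8) = 104)
(v*b(o(4), -5) + (-4 - 1)) - n = (-7*((-5)² + 3*6 + 3*(-5) + 6*(-5)) + (-4 - 1)) - 1*104 = (-7*(25 + 18 - 15 - 30) - 5) - 104 = (-7*(-2) - 5) - 104 = (14 - 5) - 104 = 9 - 104 = -95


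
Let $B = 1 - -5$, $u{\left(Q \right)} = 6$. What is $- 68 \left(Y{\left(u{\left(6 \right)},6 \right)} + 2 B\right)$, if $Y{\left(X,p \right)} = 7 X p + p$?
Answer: $-18360$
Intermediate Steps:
$B = 6$ ($B = 1 + 5 = 6$)
$Y{\left(X,p \right)} = p + 7 X p$ ($Y{\left(X,p \right)} = 7 X p + p = p + 7 X p$)
$- 68 \left(Y{\left(u{\left(6 \right)},6 \right)} + 2 B\right) = - 68 \left(6 \left(1 + 7 \cdot 6\right) + 2 \cdot 6\right) = - 68 \left(6 \left(1 + 42\right) + 12\right) = - 68 \left(6 \cdot 43 + 12\right) = - 68 \left(258 + 12\right) = \left(-68\right) 270 = -18360$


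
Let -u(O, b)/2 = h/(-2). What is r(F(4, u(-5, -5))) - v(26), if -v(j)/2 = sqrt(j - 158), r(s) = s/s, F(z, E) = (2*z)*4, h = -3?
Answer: 1 + 4*I*sqrt(33) ≈ 1.0 + 22.978*I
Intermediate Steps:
u(O, b) = -3 (u(O, b) = -(-6)/(-2) = -(-6)*(-1)/2 = -2*3/2 = -3)
F(z, E) = 8*z
r(s) = 1
v(j) = -2*sqrt(-158 + j) (v(j) = -2*sqrt(j - 158) = -2*sqrt(-158 + j))
r(F(4, u(-5, -5))) - v(26) = 1 - (-2)*sqrt(-158 + 26) = 1 - (-2)*sqrt(-132) = 1 - (-2)*2*I*sqrt(33) = 1 - (-4)*I*sqrt(33) = 1 + 4*I*sqrt(33)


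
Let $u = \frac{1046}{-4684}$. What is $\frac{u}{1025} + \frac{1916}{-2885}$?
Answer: $- \frac{920192531}{1385117350} \approx -0.66434$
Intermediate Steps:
$u = - \frac{523}{2342}$ ($u = 1046 \left(- \frac{1}{4684}\right) = - \frac{523}{2342} \approx -0.22331$)
$\frac{u}{1025} + \frac{1916}{-2885} = - \frac{523}{2342 \cdot 1025} + \frac{1916}{-2885} = \left(- \frac{523}{2342}\right) \frac{1}{1025} + 1916 \left(- \frac{1}{2885}\right) = - \frac{523}{2400550} - \frac{1916}{2885} = - \frac{920192531}{1385117350}$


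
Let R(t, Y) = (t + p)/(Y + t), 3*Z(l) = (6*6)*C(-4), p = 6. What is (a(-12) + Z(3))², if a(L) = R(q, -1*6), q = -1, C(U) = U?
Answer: 116281/49 ≈ 2373.1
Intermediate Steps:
Z(l) = -48 (Z(l) = ((6*6)*(-4))/3 = (36*(-4))/3 = (⅓)*(-144) = -48)
R(t, Y) = (6 + t)/(Y + t) (R(t, Y) = (t + 6)/(Y + t) = (6 + t)/(Y + t))
a(L) = -5/7 (a(L) = (6 - 1)/(-1*6 - 1) = 5/(-6 - 1) = 5/(-7) = -⅐*5 = -5/7)
(a(-12) + Z(3))² = (-5/7 - 48)² = (-341/7)² = 116281/49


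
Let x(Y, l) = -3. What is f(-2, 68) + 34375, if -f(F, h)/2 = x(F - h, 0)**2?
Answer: 34357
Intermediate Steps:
f(F, h) = -18 (f(F, h) = -2*(-3)**2 = -2*9 = -18)
f(-2, 68) + 34375 = -18 + 34375 = 34357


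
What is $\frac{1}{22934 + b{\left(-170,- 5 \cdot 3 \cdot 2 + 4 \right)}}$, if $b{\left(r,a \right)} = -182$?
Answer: $\frac{1}{22752} \approx 4.3952 \cdot 10^{-5}$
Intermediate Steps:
$\frac{1}{22934 + b{\left(-170,- 5 \cdot 3 \cdot 2 + 4 \right)}} = \frac{1}{22934 - 182} = \frac{1}{22752}$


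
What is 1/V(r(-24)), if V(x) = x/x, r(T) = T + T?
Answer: 1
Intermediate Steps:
r(T) = 2*T
V(x) = 1
1/V(r(-24)) = 1/1 = 1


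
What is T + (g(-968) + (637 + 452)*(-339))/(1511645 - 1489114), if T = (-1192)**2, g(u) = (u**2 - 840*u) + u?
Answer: 32014866789/22531 ≈ 1.4209e+6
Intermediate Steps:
g(u) = u**2 - 839*u
T = 1420864
T + (g(-968) + (637 + 452)*(-339))/(1511645 - 1489114) = 1420864 + (-968*(-839 - 968) + (637 + 452)*(-339))/(1511645 - 1489114) = 1420864 + (-968*(-1807) + 1089*(-339))/22531 = 1420864 + (1749176 - 369171)*(1/22531) = 1420864 + 1380005*(1/22531) = 1420864 + 1380005/22531 = 32014866789/22531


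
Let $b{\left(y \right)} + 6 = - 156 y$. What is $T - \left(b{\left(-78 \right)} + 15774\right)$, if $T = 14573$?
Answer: $-13363$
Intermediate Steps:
$b{\left(y \right)} = -6 - 156 y$
$T - \left(b{\left(-78 \right)} + 15774\right) = 14573 - \left(\left(-6 - -12168\right) + 15774\right) = 14573 - \left(\left(-6 + 12168\right) + 15774\right) = 14573 - \left(12162 + 15774\right) = 14573 - 27936 = -13363$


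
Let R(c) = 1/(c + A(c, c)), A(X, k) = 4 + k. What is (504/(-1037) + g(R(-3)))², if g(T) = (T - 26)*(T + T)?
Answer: 2910926209/4301476 ≈ 676.73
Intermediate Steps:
R(c) = 1/(4 + 2*c) (R(c) = 1/(c + (4 + c)) = 1/(4 + 2*c))
g(T) = 2*T*(-26 + T) (g(T) = (-26 + T)*(2*T) = 2*T*(-26 + T))
(504/(-1037) + g(R(-3)))² = (504/(-1037) + 2*(1/(2*(2 - 3)))*(-26 + 1/(2*(2 - 3))))² = (504*(-1/1037) + 2*((½)/(-1))*(-26 + (½)/(-1)))² = (-504/1037 + 2*((½)*(-1))*(-26 + (½)*(-1)))² = (-504/1037 + 2*(-½)*(-26 - ½))² = (-504/1037 + 2*(-½)*(-53/2))² = (-504/1037 + 53/2)² = (53953/2074)² = 2910926209/4301476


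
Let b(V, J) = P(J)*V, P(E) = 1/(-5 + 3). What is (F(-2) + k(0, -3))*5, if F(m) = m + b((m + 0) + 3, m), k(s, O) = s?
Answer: -25/2 ≈ -12.500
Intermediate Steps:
P(E) = -1/2 (P(E) = 1/(-2) = -1/2)
b(V, J) = -V/2
F(m) = -3/2 + m/2 (F(m) = m - ((m + 0) + 3)/2 = m - (m + 3)/2 = m - (3 + m)/2 = m + (-3/2 - m/2) = -3/2 + m/2)
(F(-2) + k(0, -3))*5 = ((-3/2 + (1/2)*(-2)) + 0)*5 = ((-3/2 - 1) + 0)*5 = (-5/2 + 0)*5 = -5/2*5 = -25/2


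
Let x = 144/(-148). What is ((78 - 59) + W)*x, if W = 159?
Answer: -6408/37 ≈ -173.19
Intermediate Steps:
x = -36/37 (x = 144*(-1/148) = -36/37 ≈ -0.97297)
((78 - 59) + W)*x = ((78 - 59) + 159)*(-36/37) = (19 + 159)*(-36/37) = 178*(-36/37) = -6408/37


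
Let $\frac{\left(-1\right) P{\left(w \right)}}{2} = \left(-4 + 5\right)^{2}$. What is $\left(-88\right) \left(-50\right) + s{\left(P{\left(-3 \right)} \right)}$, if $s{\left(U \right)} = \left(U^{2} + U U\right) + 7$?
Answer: $4415$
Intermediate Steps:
$P{\left(w \right)} = -2$ ($P{\left(w \right)} = - 2 \left(-4 + 5\right)^{2} = - 2 \cdot 1^{2} = \left(-2\right) 1 = -2$)
$s{\left(U \right)} = 7 + 2 U^{2}$ ($s{\left(U \right)} = \left(U^{2} + U^{2}\right) + 7 = 2 U^{2} + 7 = 7 + 2 U^{2}$)
$\left(-88\right) \left(-50\right) + s{\left(P{\left(-3 \right)} \right)} = \left(-88\right) \left(-50\right) + \left(7 + 2 \left(-2\right)^{2}\right) = 4400 + \left(7 + 2 \cdot 4\right) = 4400 + \left(7 + 8\right) = 4400 + 15 = 4415$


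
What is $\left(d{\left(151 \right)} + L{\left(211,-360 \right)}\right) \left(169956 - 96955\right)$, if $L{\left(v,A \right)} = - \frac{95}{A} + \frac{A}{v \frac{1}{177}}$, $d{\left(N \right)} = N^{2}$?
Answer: $\frac{24952395961961}{15192} \approx 1.6425 \cdot 10^{9}$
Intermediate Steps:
$L{\left(v,A \right)} = - \frac{95}{A} + \frac{177 A}{v}$ ($L{\left(v,A \right)} = - \frac{95}{A} + \frac{A}{v \frac{1}{177}} = - \frac{95}{A} + \frac{A}{\frac{1}{177} v} = - \frac{95}{A} + A \frac{177}{v} = - \frac{95}{A} + \frac{177 A}{v}$)
$\left(d{\left(151 \right)} + L{\left(211,-360 \right)}\right) \left(169956 - 96955\right) = \left(151^{2} + \left(- \frac{95}{-360} + 177 \left(-360\right) \frac{1}{211}\right)\right) \left(169956 - 96955\right) = \left(22801 + \left(\left(-95\right) \left(- \frac{1}{360}\right) + 177 \left(-360\right) \frac{1}{211}\right)\right) 73001 = \left(22801 + \left(\frac{19}{72} - \frac{63720}{211}\right)\right) 73001 = \left(22801 - \frac{4583831}{15192}\right) 73001 = \frac{341808961}{15192} \cdot 73001 = \frac{24952395961961}{15192}$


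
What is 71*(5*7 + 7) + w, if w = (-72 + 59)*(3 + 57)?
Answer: 2202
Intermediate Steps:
w = -780 (w = -13*60 = -780)
71*(5*7 + 7) + w = 71*(5*7 + 7) - 780 = 71*(35 + 7) - 780 = 71*42 - 780 = 2982 - 780 = 2202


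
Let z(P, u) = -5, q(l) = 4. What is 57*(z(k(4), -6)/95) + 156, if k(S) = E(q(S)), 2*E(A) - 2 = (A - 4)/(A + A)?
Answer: 153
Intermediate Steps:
E(A) = 1 + (-4 + A)/(4*A) (E(A) = 1 + ((A - 4)/(A + A))/2 = 1 + ((-4 + A)/((2*A)))/2 = 1 + ((-4 + A)*(1/(2*A)))/2 = 1 + ((-4 + A)/(2*A))/2 = 1 + (-4 + A)/(4*A))
k(S) = 1 (k(S) = 5/4 - 1/4 = 5/4 - 1*¼ = 5/4 - ¼ = 1)
57*(z(k(4), -6)/95) + 156 = 57*(-5/95) + 156 = 57*(-5*1/95) + 156 = 57*(-1/19) + 156 = -3 + 156 = 153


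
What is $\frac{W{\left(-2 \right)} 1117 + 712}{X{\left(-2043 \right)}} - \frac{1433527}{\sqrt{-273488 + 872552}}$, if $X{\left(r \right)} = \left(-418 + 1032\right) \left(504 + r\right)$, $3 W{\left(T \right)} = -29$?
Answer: $\frac{30257}{2834838} - \frac{1433527 \sqrt{149766}}{299532} \approx -1852.1$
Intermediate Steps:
$W{\left(T \right)} = - \frac{29}{3}$ ($W{\left(T \right)} = \frac{1}{3} \left(-29\right) = - \frac{29}{3}$)
$X{\left(r \right)} = 309456 + 614 r$ ($X{\left(r \right)} = 614 \left(504 + r\right) = 309456 + 614 r$)
$\frac{W{\left(-2 \right)} 1117 + 712}{X{\left(-2043 \right)}} - \frac{1433527}{\sqrt{-273488 + 872552}} = \frac{\left(- \frac{29}{3}\right) 1117 + 712}{309456 + 614 \left(-2043\right)} - \frac{1433527}{\sqrt{-273488 + 872552}} = \frac{- \frac{32393}{3} + 712}{309456 - 1254402} - \frac{1433527}{\sqrt{599064}} = - \frac{30257}{3 \left(-944946\right)} - \frac{1433527}{2 \sqrt{149766}} = \left(- \frac{30257}{3}\right) \left(- \frac{1}{944946}\right) - 1433527 \frac{\sqrt{149766}}{299532} = \frac{30257}{2834838} - \frac{1433527 \sqrt{149766}}{299532}$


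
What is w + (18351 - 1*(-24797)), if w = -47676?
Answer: -4528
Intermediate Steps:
w + (18351 - 1*(-24797)) = -47676 + (18351 - 1*(-24797)) = -47676 + (18351 + 24797) = -47676 + 43148 = -4528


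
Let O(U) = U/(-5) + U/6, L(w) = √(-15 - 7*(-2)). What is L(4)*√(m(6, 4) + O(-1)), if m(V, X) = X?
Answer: 11*I*√30/30 ≈ 2.0083*I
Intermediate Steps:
L(w) = I (L(w) = √(-15 + 14) = √(-1) = I)
O(U) = -U/30 (O(U) = U*(-⅕) + U*(⅙) = -U/5 + U/6 = -U/30)
L(4)*√(m(6, 4) + O(-1)) = I*√(4 - 1/30*(-1)) = I*√(4 + 1/30) = I*√(121/30) = I*(11*√30/30) = 11*I*√30/30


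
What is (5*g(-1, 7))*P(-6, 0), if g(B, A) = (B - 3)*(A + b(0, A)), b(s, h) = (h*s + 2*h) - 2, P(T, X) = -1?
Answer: 380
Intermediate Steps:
b(s, h) = -2 + 2*h + h*s (b(s, h) = (2*h + h*s) - 2 = -2 + 2*h + h*s)
g(B, A) = (-3 + B)*(-2 + 3*A) (g(B, A) = (B - 3)*(A + (-2 + 2*A + A*0)) = (-3 + B)*(A + (-2 + 2*A + 0)) = (-3 + B)*(A + (-2 + 2*A)) = (-3 + B)*(-2 + 3*A))
(5*g(-1, 7))*P(-6, 0) = (5*(6 - 9*7 - 2*(-1) + 3*7*(-1)))*(-1) = (5*(6 - 63 + 2 - 21))*(-1) = (5*(-76))*(-1) = -380*(-1) = 380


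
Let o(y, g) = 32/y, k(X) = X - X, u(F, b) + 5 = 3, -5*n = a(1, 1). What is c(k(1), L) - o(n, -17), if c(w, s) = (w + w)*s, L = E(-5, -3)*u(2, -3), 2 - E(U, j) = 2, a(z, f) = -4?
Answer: -40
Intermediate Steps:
n = ⅘ (n = -⅕*(-4) = ⅘ ≈ 0.80000)
E(U, j) = 0 (E(U, j) = 2 - 1*2 = 2 - 2 = 0)
u(F, b) = -2 (u(F, b) = -5 + 3 = -2)
k(X) = 0
L = 0 (L = 0*(-2) = 0)
c(w, s) = 2*s*w (c(w, s) = (2*w)*s = 2*s*w)
c(k(1), L) - o(n, -17) = 2*0*0 - 32/⅘ = 0 - 32*5/4 = 0 - 1*40 = 0 - 40 = -40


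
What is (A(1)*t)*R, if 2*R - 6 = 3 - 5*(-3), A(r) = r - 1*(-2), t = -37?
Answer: -1332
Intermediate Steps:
A(r) = 2 + r (A(r) = r + 2 = 2 + r)
R = 12 (R = 3 + (3 - 5*(-3))/2 = 3 + (3 + 15)/2 = 3 + (1/2)*18 = 3 + 9 = 12)
(A(1)*t)*R = ((2 + 1)*(-37))*12 = (3*(-37))*12 = -111*12 = -1332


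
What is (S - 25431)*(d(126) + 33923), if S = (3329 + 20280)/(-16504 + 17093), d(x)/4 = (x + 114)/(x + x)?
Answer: -10655062280750/12369 ≈ -8.6143e+8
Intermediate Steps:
d(x) = 2*(114 + x)/x (d(x) = 4*((x + 114)/(x + x)) = 4*((114 + x)/((2*x))) = 4*((114 + x)*(1/(2*x))) = 4*((114 + x)/(2*x)) = 2*(114 + x)/x)
S = 23609/589 ≈ 40.083
(S - 25431)*(d(126) + 33923) = (23609/589 - 25431)*((2 + 228/126) + 33923) = -14955250*((2 + 228*(1/126)) + 33923)/589 = -14955250*((2 + 38/21) + 33923)/589 = -14955250*(80/21 + 33923)/589 = -14955250/589*712463/21 = -10655062280750/12369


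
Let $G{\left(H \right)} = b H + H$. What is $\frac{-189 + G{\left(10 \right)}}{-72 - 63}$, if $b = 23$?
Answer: $- \frac{17}{45} \approx -0.37778$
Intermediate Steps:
$G{\left(H \right)} = 24 H$ ($G{\left(H \right)} = 23 H + H = 24 H$)
$\frac{-189 + G{\left(10 \right)}}{-72 - 63} = \frac{-189 + 24 \cdot 10}{-72 - 63} = \frac{-189 + 240}{-135} = 51 \left(- \frac{1}{135}\right) = - \frac{17}{45}$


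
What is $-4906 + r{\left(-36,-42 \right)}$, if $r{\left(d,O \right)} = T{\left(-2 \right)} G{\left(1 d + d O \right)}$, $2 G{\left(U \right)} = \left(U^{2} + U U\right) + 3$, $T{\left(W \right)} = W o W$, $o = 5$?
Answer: $43566644$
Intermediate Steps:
$T{\left(W \right)} = 5 W^{2}$ ($T{\left(W \right)} = W 5 W = 5 W W = 5 W^{2}$)
$G{\left(U \right)} = \frac{3}{2} + U^{2}$ ($G{\left(U \right)} = \frac{\left(U^{2} + U U\right) + 3}{2} = \frac{\left(U^{2} + U^{2}\right) + 3}{2} = \frac{2 U^{2} + 3}{2} = \frac{3 + 2 U^{2}}{2} = \frac{3}{2} + U^{2}$)
$r{\left(d,O \right)} = 30 + 20 \left(d + O d\right)^{2}$ ($r{\left(d,O \right)} = 5 \left(-2\right)^{2} \left(\frac{3}{2} + \left(1 d + d O\right)^{2}\right) = 5 \cdot 4 \left(\frac{3}{2} + \left(d + O d\right)^{2}\right) = 20 \left(\frac{3}{2} + \left(d + O d\right)^{2}\right) = 30 + 20 \left(d + O d\right)^{2}$)
$-4906 + r{\left(-36,-42 \right)} = -4906 + \left(30 + 20 \left(-36\right)^{2} \left(1 - 42\right)^{2}\right) = -4906 + \left(30 + 20 \cdot 1296 \left(-41\right)^{2}\right) = -4906 + \left(30 + 20 \cdot 1296 \cdot 1681\right) = -4906 + \left(30 + 43571520\right) = -4906 + 43571550 = 43566644$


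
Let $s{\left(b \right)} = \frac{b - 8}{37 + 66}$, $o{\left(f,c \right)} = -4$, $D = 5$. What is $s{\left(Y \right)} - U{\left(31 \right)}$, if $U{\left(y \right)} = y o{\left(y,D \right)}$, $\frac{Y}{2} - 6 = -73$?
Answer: $\frac{12630}{103} \approx 122.62$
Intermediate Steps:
$Y = -134$ ($Y = 12 + 2 \left(-73\right) = 12 - 146 = -134$)
$U{\left(y \right)} = - 4 y$ ($U{\left(y \right)} = y \left(-4\right) = - 4 y$)
$s{\left(b \right)} = - \frac{8}{103} + \frac{b}{103}$ ($s{\left(b \right)} = \frac{-8 + b}{103} = \left(-8 + b\right) \frac{1}{103} = - \frac{8}{103} + \frac{b}{103}$)
$s{\left(Y \right)} - U{\left(31 \right)} = \left(- \frac{8}{103} + \frac{1}{103} \left(-134\right)\right) - \left(-4\right) 31 = \left(- \frac{8}{103} - \frac{134}{103}\right) - -124 = - \frac{142}{103} + 124 = \frac{12630}{103}$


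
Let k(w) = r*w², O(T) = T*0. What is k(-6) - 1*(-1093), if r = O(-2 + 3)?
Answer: 1093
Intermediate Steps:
O(T) = 0
r = 0
k(w) = 0 (k(w) = 0*w² = 0)
k(-6) - 1*(-1093) = 0 - 1*(-1093) = 0 + 1093 = 1093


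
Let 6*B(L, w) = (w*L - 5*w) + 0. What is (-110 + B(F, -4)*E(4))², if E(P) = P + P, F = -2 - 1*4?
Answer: 23716/9 ≈ 2635.1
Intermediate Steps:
F = -6 (F = -2 - 4 = -6)
B(L, w) = -5*w/6 + L*w/6 (B(L, w) = ((w*L - 5*w) + 0)/6 = ((L*w - 5*w) + 0)/6 = ((-5*w + L*w) + 0)/6 = (-5*w + L*w)/6 = -5*w/6 + L*w/6)
E(P) = 2*P
(-110 + B(F, -4)*E(4))² = (-110 + ((⅙)*(-4)*(-5 - 6))*(2*4))² = (-110 + ((⅙)*(-4)*(-11))*8)² = (-110 + (22/3)*8)² = (-110 + 176/3)² = (-154/3)² = 23716/9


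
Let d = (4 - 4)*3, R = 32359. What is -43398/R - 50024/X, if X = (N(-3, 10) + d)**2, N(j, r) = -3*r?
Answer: -414446204/7280775 ≈ -56.923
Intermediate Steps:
d = 0 (d = 0*3 = 0)
X = 900 (X = (-3*10 + 0)**2 = (-30 + 0)**2 = (-30)**2 = 900)
-43398/R - 50024/X = -43398/32359 - 50024/900 = -43398*1/32359 - 50024*1/900 = -43398/32359 - 12506/225 = -414446204/7280775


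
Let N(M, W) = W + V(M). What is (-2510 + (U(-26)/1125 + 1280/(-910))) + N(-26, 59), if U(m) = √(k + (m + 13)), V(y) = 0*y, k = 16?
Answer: -223169/91 + √3/1125 ≈ -2452.4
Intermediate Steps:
V(y) = 0
U(m) = √(29 + m) (U(m) = √(16 + (m + 13)) = √(16 + (13 + m)) = √(29 + m))
N(M, W) = W (N(M, W) = W + 0 = W)
(-2510 + (U(-26)/1125 + 1280/(-910))) + N(-26, 59) = (-2510 + (√(29 - 26)/1125 + 1280/(-910))) + 59 = (-2510 + (√3*(1/1125) + 1280*(-1/910))) + 59 = (-2510 + (√3/1125 - 128/91)) + 59 = (-2510 + (-128/91 + √3/1125)) + 59 = (-228538/91 + √3/1125) + 59 = -223169/91 + √3/1125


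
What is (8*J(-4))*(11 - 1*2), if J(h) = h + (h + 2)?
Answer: -432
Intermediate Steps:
J(h) = 2 + 2*h (J(h) = h + (2 + h) = 2 + 2*h)
(8*J(-4))*(11 - 1*2) = (8*(2 + 2*(-4)))*(11 - 1*2) = (8*(2 - 8))*(11 - 2) = (8*(-6))*9 = -48*9 = -432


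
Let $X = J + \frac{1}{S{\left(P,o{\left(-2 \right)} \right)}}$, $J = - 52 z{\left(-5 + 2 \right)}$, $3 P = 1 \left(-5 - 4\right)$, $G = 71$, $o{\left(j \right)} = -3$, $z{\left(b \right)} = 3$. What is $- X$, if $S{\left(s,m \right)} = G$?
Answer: $\frac{11075}{71} \approx 155.99$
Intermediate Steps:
$P = -3$ ($P = \frac{1 \left(-5 - 4\right)}{3} = \frac{1 \left(-9\right)}{3} = \frac{1}{3} \left(-9\right) = -3$)
$S{\left(s,m \right)} = 71$
$J = -156$ ($J = \left(-52\right) 3 = -156$)
$X = - \frac{11075}{71}$ ($X = -156 + \frac{1}{71} = - \frac{11075}{71} \approx -155.99$)
$- X = \left(-1\right) \left(- \frac{11075}{71}\right) = \frac{11075}{71}$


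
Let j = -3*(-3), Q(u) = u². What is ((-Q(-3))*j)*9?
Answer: -729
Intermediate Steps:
j = 9
((-Q(-3))*j)*9 = (-1*(-3)²*9)*9 = (-1*9*9)*9 = -9*9*9 = -81*9 = -729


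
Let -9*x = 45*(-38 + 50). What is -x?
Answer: 60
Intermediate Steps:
x = -60 (x = -5*(-38 + 50) = -5*12 = -⅑*540 = -60)
-x = -1*(-60) = 60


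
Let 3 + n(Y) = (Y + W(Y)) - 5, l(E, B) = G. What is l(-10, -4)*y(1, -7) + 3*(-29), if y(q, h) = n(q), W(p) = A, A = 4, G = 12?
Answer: -123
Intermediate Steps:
l(E, B) = 12
W(p) = 4
n(Y) = -4 + Y (n(Y) = -3 + ((Y + 4) - 5) = -3 + ((4 + Y) - 5) = -3 + (-1 + Y) = -4 + Y)
y(q, h) = -4 + q
l(-10, -4)*y(1, -7) + 3*(-29) = 12*(-4 + 1) + 3*(-29) = 12*(-3) - 87 = -36 - 87 = -123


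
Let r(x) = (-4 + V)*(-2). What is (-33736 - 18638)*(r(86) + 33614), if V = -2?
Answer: -1761128124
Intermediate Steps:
r(x) = 12 (r(x) = (-4 - 2)*(-2) = -6*(-2) = 12)
(-33736 - 18638)*(r(86) + 33614) = (-33736 - 18638)*(12 + 33614) = -52374*33626 = -1761128124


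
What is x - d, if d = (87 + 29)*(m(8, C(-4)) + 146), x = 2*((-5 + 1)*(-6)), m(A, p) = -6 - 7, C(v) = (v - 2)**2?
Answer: -15380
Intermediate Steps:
C(v) = (-2 + v)**2
m(A, p) = -13
x = 48 (x = 2*(-4*(-6)) = 2*24 = 48)
d = 15428 (d = (87 + 29)*(-13 + 146) = 116*133 = 15428)
x - d = 48 - 1*15428 = 48 - 15428 = -15380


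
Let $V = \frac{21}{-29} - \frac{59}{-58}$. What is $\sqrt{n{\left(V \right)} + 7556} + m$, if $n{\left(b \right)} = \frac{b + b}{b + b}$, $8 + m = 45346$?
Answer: $45338 + \sqrt{7557} \approx 45425.0$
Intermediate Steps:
$m = 45338$ ($m = -8 + 45346 = 45338$)
$V = \frac{17}{58}$ ($V = 21 \left(- \frac{1}{29}\right) - - \frac{59}{58} = - \frac{21}{29} + \frac{59}{58} = \frac{17}{58} \approx 0.2931$)
$n{\left(b \right)} = 1$ ($n{\left(b \right)} = \frac{2 b}{2 b} = 2 b \frac{1}{2 b} = 1$)
$\sqrt{n{\left(V \right)} + 7556} + m = \sqrt{1 + 7556} + 45338 = \sqrt{7557} + 45338 = 45338 + \sqrt{7557}$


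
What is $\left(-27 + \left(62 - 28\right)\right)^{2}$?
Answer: $49$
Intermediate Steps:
$\left(-27 + \left(62 - 28\right)\right)^{2} = \left(-27 + 34\right)^{2} = 7^{2} = 49$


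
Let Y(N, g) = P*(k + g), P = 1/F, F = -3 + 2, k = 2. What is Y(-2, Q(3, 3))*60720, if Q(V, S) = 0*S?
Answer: -121440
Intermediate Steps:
Q(V, S) = 0
F = -1
P = -1 (P = 1/(-1) = -1)
Y(N, g) = -2 - g (Y(N, g) = -(2 + g) = -2 - g)
Y(-2, Q(3, 3))*60720 = (-2 - 1*0)*60720 = (-2 + 0)*60720 = -2*60720 = -121440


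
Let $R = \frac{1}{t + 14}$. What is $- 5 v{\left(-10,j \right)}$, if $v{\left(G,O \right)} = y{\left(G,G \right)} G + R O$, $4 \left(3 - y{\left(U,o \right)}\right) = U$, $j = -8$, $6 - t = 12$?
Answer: $280$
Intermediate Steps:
$t = -6$ ($t = 6 - 12 = -6$)
$y{\left(U,o \right)} = 3 - \frac{U}{4}$
$R = \frac{1}{8}$ ($R = \frac{1}{-6 + 14} = \frac{1}{8} \approx 0.125$)
$v{\left(G,O \right)} = \frac{O}{8} + G \left(3 - \frac{G}{4}\right)$ ($v{\left(G,O \right)} = \left(3 - \frac{G}{4}\right) G + \frac{O}{8} = G \left(3 - \frac{G}{4}\right) + \frac{O}{8} = \frac{O}{8} + G \left(3 - \frac{G}{4}\right)$)
$- 5 v{\left(-10,j \right)} = - 5 \left(\frac{1}{8} \left(-8\right) - - \frac{5 \left(-12 - 10\right)}{2}\right) = - 5 \left(-1 - \left(- \frac{5}{2}\right) \left(-22\right)\right) = - 5 \left(-1 - 55\right) = \left(-5\right) \left(-56\right) = 280$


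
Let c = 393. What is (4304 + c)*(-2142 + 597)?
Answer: -7256865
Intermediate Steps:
(4304 + c)*(-2142 + 597) = (4304 + 393)*(-2142 + 597) = 4697*(-1545) = -7256865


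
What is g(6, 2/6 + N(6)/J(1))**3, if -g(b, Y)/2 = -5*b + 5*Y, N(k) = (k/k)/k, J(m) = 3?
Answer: 128787625/729 ≈ 1.7666e+5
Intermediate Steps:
N(k) = 1/k
g(b, Y) = -10*Y + 10*b (g(b, Y) = -2*(-5*b + 5*Y) = -10*Y + 10*b)
g(6, 2/6 + N(6)/J(1))**3 = (-10*(2/6 + 1/(6*3)) + 10*6)**3 = (-10*(2*(1/6) + (1/6)*(1/3)) + 60)**3 = (-10*(1/3 + 1/18) + 60)**3 = (-10*7/18 + 60)**3 = (-35/9 + 60)**3 = (505/9)**3 = 128787625/729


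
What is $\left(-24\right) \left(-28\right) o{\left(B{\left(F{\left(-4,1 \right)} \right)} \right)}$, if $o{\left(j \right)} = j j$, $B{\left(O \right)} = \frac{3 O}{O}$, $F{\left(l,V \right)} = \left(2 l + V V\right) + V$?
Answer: $6048$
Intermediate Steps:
$F{\left(l,V \right)} = V + V^{2} + 2 l$ ($F{\left(l,V \right)} = \left(2 l + V^{2}\right) + V = \left(V^{2} + 2 l\right) + V = V + V^{2} + 2 l$)
$B{\left(O \right)} = 3$
$o{\left(j \right)} = j^{2}$
$\left(-24\right) \left(-28\right) o{\left(B{\left(F{\left(-4,1 \right)} \right)} \right)} = \left(-24\right) \left(-28\right) 3^{2} = 672 \cdot 9 = 6048$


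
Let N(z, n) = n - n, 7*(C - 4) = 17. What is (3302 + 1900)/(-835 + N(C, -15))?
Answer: -5202/835 ≈ -6.2299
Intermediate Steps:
C = 45/7 (C = 4 + (1/7)*17 = 4 + 17/7 = 45/7 ≈ 6.4286)
N(z, n) = 0
(3302 + 1900)/(-835 + N(C, -15)) = (3302 + 1900)/(-835 + 0) = 5202/(-835) = 5202*(-1/835) = -5202/835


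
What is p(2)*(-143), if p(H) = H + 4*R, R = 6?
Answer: -3718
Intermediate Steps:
p(H) = 24 + H (p(H) = H + 4*6 = H + 24 = 24 + H)
p(2)*(-143) = (24 + 2)*(-143) = 26*(-143) = -3718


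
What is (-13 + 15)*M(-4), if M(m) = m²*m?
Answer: -128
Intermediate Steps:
M(m) = m³
(-13 + 15)*M(-4) = (-13 + 15)*(-4)³ = 2*(-64) = -128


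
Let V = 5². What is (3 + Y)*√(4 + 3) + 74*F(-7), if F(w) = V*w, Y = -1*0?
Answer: -12950 + 3*√7 ≈ -12942.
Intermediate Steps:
V = 25
Y = 0
F(w) = 25*w
(3 + Y)*√(4 + 3) + 74*F(-7) = (3 + 0)*√(4 + 3) + 74*(25*(-7)) = 3*√7 + 74*(-175) = 3*√7 - 12950 = -12950 + 3*√7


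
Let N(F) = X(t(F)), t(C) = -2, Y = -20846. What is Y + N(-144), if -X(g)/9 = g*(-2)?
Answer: -20882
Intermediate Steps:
X(g) = 18*g (X(g) = -9*g*(-2) = -(-18)*g = 18*g)
N(F) = -36 (N(F) = 18*(-2) = -36)
Y + N(-144) = -20846 - 36 = -20882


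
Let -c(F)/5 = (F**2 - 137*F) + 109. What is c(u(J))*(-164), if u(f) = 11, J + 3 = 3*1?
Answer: -1047140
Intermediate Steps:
J = 0 (J = -3 + 3*1 = -3 + 3 = 0)
c(F) = -545 - 5*F**2 + 685*F (c(F) = -5*((F**2 - 137*F) + 109) = -5*(109 + F**2 - 137*F) = -545 - 5*F**2 + 685*F)
c(u(J))*(-164) = (-545 - 5*11**2 + 685*11)*(-164) = (-545 - 5*121 + 7535)*(-164) = (-545 - 605 + 7535)*(-164) = 6385*(-164) = -1047140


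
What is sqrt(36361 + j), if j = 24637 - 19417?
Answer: sqrt(41581) ≈ 203.91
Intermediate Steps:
j = 5220
sqrt(36361 + j) = sqrt(36361 + 5220) = sqrt(41581)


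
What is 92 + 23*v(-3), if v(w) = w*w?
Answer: 299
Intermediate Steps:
v(w) = w²
92 + 23*v(-3) = 92 + 23*(-3)² = 92 + 23*9 = 92 + 207 = 299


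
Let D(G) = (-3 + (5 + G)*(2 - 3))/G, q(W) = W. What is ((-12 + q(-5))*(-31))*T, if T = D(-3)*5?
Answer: 13175/3 ≈ 4391.7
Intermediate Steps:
D(G) = (-8 - G)/G (D(G) = (-3 + (5 + G)*(-1))/G = (-3 + (-5 - G))/G = (-8 - G)/G)
T = 25/3 (T = ((-8 - 1*(-3))/(-3))*5 = -(-8 + 3)/3*5 = -⅓*(-5)*5 = (5/3)*5 = 25/3 ≈ 8.3333)
((-12 + q(-5))*(-31))*T = ((-12 - 5)*(-31))*(25/3) = -17*(-31)*(25/3) = 527*(25/3) = 13175/3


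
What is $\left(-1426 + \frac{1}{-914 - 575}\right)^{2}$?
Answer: $\frac{4508466589225}{2217121} \approx 2.0335 \cdot 10^{6}$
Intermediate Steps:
$\left(-1426 + \frac{1}{-914 - 575}\right)^{2} = \left(-1426 + \frac{1}{-1489}\right)^{2} = \left(-1426 - \frac{1}{1489}\right)^{2} = \left(- \frac{2123315}{1489}\right)^{2} = \frac{4508466589225}{2217121}$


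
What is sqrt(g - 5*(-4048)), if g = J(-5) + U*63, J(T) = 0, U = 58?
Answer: sqrt(23894) ≈ 154.58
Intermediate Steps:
g = 3654 (g = 0 + 58*63 = 0 + 3654 = 3654)
sqrt(g - 5*(-4048)) = sqrt(3654 - 5*(-4048)) = sqrt(3654 + 20240) = sqrt(23894)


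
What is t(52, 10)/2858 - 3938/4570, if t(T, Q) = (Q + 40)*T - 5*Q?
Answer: 99674/3265265 ≈ 0.030526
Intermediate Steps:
t(T, Q) = -5*Q + T*(40 + Q) (t(T, Q) = (40 + Q)*T - 5*Q = T*(40 + Q) - 5*Q = -5*Q + T*(40 + Q))
t(52, 10)/2858 - 3938/4570 = (-5*10 + 40*52 + 10*52)/2858 - 3938/4570 = (-50 + 2080 + 520)*(1/2858) - 3938*1/4570 = 2550*(1/2858) - 1969/2285 = 1275/1429 - 1969/2285 = 99674/3265265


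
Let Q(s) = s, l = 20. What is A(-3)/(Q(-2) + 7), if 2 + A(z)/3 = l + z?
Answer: 9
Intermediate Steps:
A(z) = 54 + 3*z (A(z) = -6 + 3*(20 + z) = -6 + (60 + 3*z) = 54 + 3*z)
A(-3)/(Q(-2) + 7) = (54 + 3*(-3))/(-2 + 7) = (54 - 9)/5 = (⅕)*45 = 9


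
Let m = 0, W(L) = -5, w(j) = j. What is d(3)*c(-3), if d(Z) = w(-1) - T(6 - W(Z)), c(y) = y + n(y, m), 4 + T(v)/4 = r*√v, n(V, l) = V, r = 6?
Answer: -90 + 144*√11 ≈ 387.59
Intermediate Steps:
T(v) = -16 + 24*√v (T(v) = -16 + 4*(6*√v) = -16 + 24*√v)
c(y) = 2*y (c(y) = y + y = 2*y)
d(Z) = 15 - 24*√11 (d(Z) = -1 - (-16 + 24*√(6 - 1*(-5))) = -1 - (-16 + 24*√(6 + 5)) = -1 - (-16 + 24*√11) = -1 + (16 - 24*√11) = 15 - 24*√11)
d(3)*c(-3) = (15 - 24*√11)*(2*(-3)) = (15 - 24*√11)*(-6) = -90 + 144*√11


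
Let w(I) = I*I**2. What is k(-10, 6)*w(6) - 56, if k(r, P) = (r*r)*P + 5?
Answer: 130624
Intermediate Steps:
k(r, P) = 5 + P*r**2 (k(r, P) = r**2*P + 5 = P*r**2 + 5 = 5 + P*r**2)
w(I) = I**3
k(-10, 6)*w(6) - 56 = (5 + 6*(-10)**2)*6**3 - 56 = (5 + 6*100)*216 - 56 = (5 + 600)*216 - 56 = 605*216 - 56 = 130680 - 56 = 130624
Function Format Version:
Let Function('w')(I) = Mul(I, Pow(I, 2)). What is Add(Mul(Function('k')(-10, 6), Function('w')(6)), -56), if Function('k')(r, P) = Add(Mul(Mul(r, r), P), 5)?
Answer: 130624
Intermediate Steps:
Function('k')(r, P) = Add(5, Mul(P, Pow(r, 2))) (Function('k')(r, P) = Add(Mul(Pow(r, 2), P), 5) = Add(Mul(P, Pow(r, 2)), 5) = Add(5, Mul(P, Pow(r, 2))))
Function('w')(I) = Pow(I, 3)
Add(Mul(Function('k')(-10, 6), Function('w')(6)), -56) = Add(Mul(Add(5, Mul(6, Pow(-10, 2))), Pow(6, 3)), -56) = Add(Mul(Add(5, Mul(6, 100)), 216), -56) = Add(Mul(Add(5, 600), 216), -56) = Add(Mul(605, 216), -56) = Add(130680, -56) = 130624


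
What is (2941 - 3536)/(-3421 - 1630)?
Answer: 595/5051 ≈ 0.11780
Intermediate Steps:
(2941 - 3536)/(-3421 - 1630) = -595/(-5051) = -595*(-1/5051) = 595/5051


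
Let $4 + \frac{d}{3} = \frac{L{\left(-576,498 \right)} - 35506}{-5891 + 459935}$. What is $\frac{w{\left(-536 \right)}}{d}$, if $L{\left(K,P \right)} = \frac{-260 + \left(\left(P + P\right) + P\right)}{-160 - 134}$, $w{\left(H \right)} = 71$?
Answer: $- \frac{1579619076}{272197871} \approx -5.8032$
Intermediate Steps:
$L{\left(K,P \right)} = \frac{130}{147} - \frac{P}{98}$ ($L{\left(K,P \right)} = \frac{-260 + \left(2 P + P\right)}{-294} = \left(-260 + 3 P\right) \left(- \frac{1}{294}\right) = \frac{130}{147} - \frac{P}{98}$)
$d = - \frac{272197871}{22248156}$ ($d = -12 + 3 \frac{\left(\frac{130}{147} - \frac{249}{49}\right) - 35506}{-5891 + 459935} = -12 + 3 \frac{\left(\frac{130}{147} - \frac{249}{49}\right) - 35506}{454044} = -12 + 3 \left(- \frac{617}{147} - 35506\right) \frac{1}{454044} = -12 + 3 \left(\left(- \frac{5219999}{147}\right) \frac{1}{454044}\right) = -12 + 3 \left(- \frac{5219999}{66744468}\right) = -12 - \frac{5219999}{22248156} = - \frac{272197871}{22248156} \approx -12.235$)
$\frac{w{\left(-536 \right)}}{d} = \frac{71}{- \frac{272197871}{22248156}} = 71 \left(- \frac{22248156}{272197871}\right) = - \frac{1579619076}{272197871}$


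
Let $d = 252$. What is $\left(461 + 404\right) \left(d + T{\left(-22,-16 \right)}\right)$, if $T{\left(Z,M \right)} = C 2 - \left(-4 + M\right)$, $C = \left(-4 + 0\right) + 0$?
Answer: $228360$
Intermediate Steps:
$C = -4$ ($C = -4 + 0 = -4$)
$T{\left(Z,M \right)} = -4 - M$ ($T{\left(Z,M \right)} = \left(-4\right) 2 - \left(-4 + M\right) = -8 - \left(-4 + M\right) = -4 - M$)
$\left(461 + 404\right) \left(d + T{\left(-22,-16 \right)}\right) = \left(461 + 404\right) \left(252 - -12\right) = 865 \left(252 + \left(-4 + 16\right)\right) = 865 \left(252 + 12\right) = 865 \cdot 264 = 228360$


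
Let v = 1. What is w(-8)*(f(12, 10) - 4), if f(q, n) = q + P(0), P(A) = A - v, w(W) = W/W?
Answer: 7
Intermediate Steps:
w(W) = 1
P(A) = -1 + A (P(A) = A - 1*1 = A - 1 = -1 + A)
f(q, n) = -1 + q (f(q, n) = q + (-1 + 0) = q - 1 = -1 + q)
w(-8)*(f(12, 10) - 4) = 1*((-1 + 12) - 4) = 1*(11 - 4) = 1*7 = 7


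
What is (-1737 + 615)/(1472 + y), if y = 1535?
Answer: -1122/3007 ≈ -0.37313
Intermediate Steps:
(-1737 + 615)/(1472 + y) = (-1737 + 615)/(1472 + 1535) = -1122/3007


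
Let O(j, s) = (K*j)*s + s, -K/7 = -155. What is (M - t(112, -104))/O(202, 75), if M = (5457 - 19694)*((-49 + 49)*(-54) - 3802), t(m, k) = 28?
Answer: 54129046/16437825 ≈ 3.2930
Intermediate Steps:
K = 1085 (K = -7*(-155) = 1085)
O(j, s) = s + 1085*j*s (O(j, s) = (1085*j)*s + s = 1085*j*s + s = s + 1085*j*s)
M = 54129074 (M = -14237*(0*(-54) - 3802) = -14237*(0 - 3802) = -14237*(-3802) = 54129074)
(M - t(112, -104))/O(202, 75) = (54129074 - 1*28)/((75*(1 + 1085*202))) = (54129074 - 28)/((75*(1 + 219170))) = 54129046/((75*219171)) = 54129046/16437825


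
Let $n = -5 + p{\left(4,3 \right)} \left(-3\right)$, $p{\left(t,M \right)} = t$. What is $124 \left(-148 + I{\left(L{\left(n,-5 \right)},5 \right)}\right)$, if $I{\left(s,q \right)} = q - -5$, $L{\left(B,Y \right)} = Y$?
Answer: $-17112$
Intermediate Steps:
$n = -17$ ($n = -5 + 4 \left(-3\right) = -5 - 12 = -17$)
$I{\left(s,q \right)} = 5 + q$ ($I{\left(s,q \right)} = q + 5 = 5 + q$)
$124 \left(-148 + I{\left(L{\left(n,-5 \right)},5 \right)}\right) = 124 \left(-148 + \left(5 + 5\right)\right) = 124 \left(-148 + 10\right) = 124 \left(-138\right) = -17112$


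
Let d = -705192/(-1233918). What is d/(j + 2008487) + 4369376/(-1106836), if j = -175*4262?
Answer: -283643567229164396/71851666547891349 ≈ -3.9476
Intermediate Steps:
d = 117532/205653 (d = -705192*(-1/1233918) = 117532/205653 ≈ 0.57151)
j = -745850
d/(j + 2008487) + 4369376/(-1106836) = 117532/(205653*(-745850 + 2008487)) + 4369376/(-1106836) = (117532/205653)/1262637 + 4369376*(-1/1106836) = (117532/205653)*(1/1262637) - 1092344/276709 = 117532/259665086961 - 1092344/276709 = -283643567229164396/71851666547891349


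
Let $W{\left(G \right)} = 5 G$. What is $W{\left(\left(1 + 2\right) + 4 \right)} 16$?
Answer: $560$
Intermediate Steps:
$W{\left(\left(1 + 2\right) + 4 \right)} 16 = 5 \left(\left(1 + 2\right) + 4\right) 16 = 5 \left(3 + 4\right) 16 = 5 \cdot 7 \cdot 16 = 35 \cdot 16 = 560$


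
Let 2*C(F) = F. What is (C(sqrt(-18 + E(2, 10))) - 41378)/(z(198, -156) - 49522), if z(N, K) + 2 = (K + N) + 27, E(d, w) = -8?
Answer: 41378/49455 - I*sqrt(26)/98910 ≈ 0.83668 - 5.1552e-5*I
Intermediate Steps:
z(N, K) = 25 + K + N (z(N, K) = -2 + ((K + N) + 27) = -2 + (27 + K + N) = 25 + K + N)
C(F) = F/2
(C(sqrt(-18 + E(2, 10))) - 41378)/(z(198, -156) - 49522) = (sqrt(-18 - 8)/2 - 41378)/((25 - 156 + 198) - 49522) = (sqrt(-26)/2 - 41378)/(67 - 49522) = ((I*sqrt(26))/2 - 41378)/(-49455) = (I*sqrt(26)/2 - 41378)*(-1/49455) = (-41378 + I*sqrt(26)/2)*(-1/49455) = 41378/49455 - I*sqrt(26)/98910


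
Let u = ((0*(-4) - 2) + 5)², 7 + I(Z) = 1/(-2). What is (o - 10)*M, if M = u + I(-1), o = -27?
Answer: -111/2 ≈ -55.500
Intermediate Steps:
I(Z) = -15/2 (I(Z) = -7 + 1/(-2) = -7 - ½ = -15/2)
u = 9 (u = ((0 - 2) + 5)² = (-2 + 5)² = 3² = 9)
M = 3/2 (M = 9 - 15/2 = 3/2 ≈ 1.5000)
(o - 10)*M = (-27 - 10)*(3/2) = -37*3/2 = -111/2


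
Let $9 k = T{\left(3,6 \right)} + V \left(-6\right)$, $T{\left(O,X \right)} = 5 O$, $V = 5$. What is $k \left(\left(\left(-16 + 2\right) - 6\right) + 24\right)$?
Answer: $- \frac{20}{3} \approx -6.6667$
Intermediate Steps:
$k = - \frac{5}{3}$ ($k = \frac{5 \cdot 3 + 5 \left(-6\right)}{9} = \frac{15 - 30}{9} = \frac{1}{9} \left(-15\right) = - \frac{5}{3} \approx -1.6667$)
$k \left(\left(\left(-16 + 2\right) - 6\right) + 24\right) = - \frac{5 \left(\left(\left(-16 + 2\right) - 6\right) + 24\right)}{3} = - \frac{5 \left(\left(-14 - 6\right) + 24\right)}{3} = - \frac{5 \left(-20 + 24\right)}{3} = \left(- \frac{5}{3}\right) 4 = - \frac{20}{3}$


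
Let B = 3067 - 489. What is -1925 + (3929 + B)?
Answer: 4582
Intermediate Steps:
B = 2578
-1925 + (3929 + B) = -1925 + (3929 + 2578) = -1925 + 6507 = 4582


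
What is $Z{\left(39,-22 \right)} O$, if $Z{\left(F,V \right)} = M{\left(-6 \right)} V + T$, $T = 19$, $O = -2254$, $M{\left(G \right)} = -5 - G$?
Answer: $6762$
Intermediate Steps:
$Z{\left(F,V \right)} = 19 + V$ ($Z{\left(F,V \right)} = \left(-5 - -6\right) V + 19 = \left(-5 + 6\right) V + 19 = 1 V + 19 = V + 19 = 19 + V$)
$Z{\left(39,-22 \right)} O = \left(19 - 22\right) \left(-2254\right) = \left(-3\right) \left(-2254\right) = 6762$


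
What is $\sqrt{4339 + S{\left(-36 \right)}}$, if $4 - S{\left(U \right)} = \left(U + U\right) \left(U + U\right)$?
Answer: $29 i \approx 29.0 i$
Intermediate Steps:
$S{\left(U \right)} = 4 - 4 U^{2}$ ($S{\left(U \right)} = 4 - \left(U + U\right) \left(U + U\right) = 4 - 2 U 2 U = 4 - 4 U^{2}$)
$\sqrt{4339 + S{\left(-36 \right)}} = \sqrt{4339 + \left(4 - 4 \left(-36\right)^{2}\right)} = \sqrt{4339 + \left(4 - 5184\right)} = \sqrt{4339 - 5180} = \sqrt{-841} = 29 i$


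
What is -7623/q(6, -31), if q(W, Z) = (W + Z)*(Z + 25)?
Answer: -2541/50 ≈ -50.820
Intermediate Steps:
q(W, Z) = (25 + Z)*(W + Z) (q(W, Z) = (W + Z)*(25 + Z) = (25 + Z)*(W + Z))
-7623/q(6, -31) = -7623/((-31)² + 25*6 + 25*(-31) + 6*(-31)) = -7623/(961 + 150 - 775 - 186) = -7623/150 = -7623*1/150 = -2541/50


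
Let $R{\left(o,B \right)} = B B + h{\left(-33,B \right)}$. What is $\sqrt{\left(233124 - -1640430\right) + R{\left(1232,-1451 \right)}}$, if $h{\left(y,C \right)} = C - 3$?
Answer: $\sqrt{3977501} \approx 1994.4$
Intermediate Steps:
$h{\left(y,C \right)} = -3 + C$ ($h{\left(y,C \right)} = C - 3 = -3 + C$)
$R{\left(o,B \right)} = -3 + B + B^{2}$ ($R{\left(o,B \right)} = B B + \left(-3 + B\right) = B^{2} + \left(-3 + B\right) = -3 + B + B^{2}$)
$\sqrt{\left(233124 - -1640430\right) + R{\left(1232,-1451 \right)}} = \sqrt{\left(233124 - -1640430\right) - \left(1454 - 2105401\right)} = \sqrt{\left(233124 + 1640430\right) - -2103947} = \sqrt{1873554 + 2103947} = \sqrt{3977501}$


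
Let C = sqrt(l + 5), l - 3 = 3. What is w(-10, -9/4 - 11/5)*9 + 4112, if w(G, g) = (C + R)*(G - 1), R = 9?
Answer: 3221 - 99*sqrt(11) ≈ 2892.7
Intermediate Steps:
l = 6 (l = 3 + 3 = 6)
C = sqrt(11) (C = sqrt(6 + 5) = sqrt(11) ≈ 3.3166)
w(G, g) = (-1 + G)*(9 + sqrt(11)) (w(G, g) = (sqrt(11) + 9)*(G - 1) = (9 + sqrt(11))*(-1 + G) = (-1 + G)*(9 + sqrt(11)))
w(-10, -9/4 - 11/5)*9 + 4112 = (-9 - sqrt(11) + 9*(-10) - 10*sqrt(11))*9 + 4112 = (-9 - sqrt(11) - 90 - 10*sqrt(11))*9 + 4112 = (-99 - 11*sqrt(11))*9 + 4112 = (-891 - 99*sqrt(11)) + 4112 = 3221 - 99*sqrt(11)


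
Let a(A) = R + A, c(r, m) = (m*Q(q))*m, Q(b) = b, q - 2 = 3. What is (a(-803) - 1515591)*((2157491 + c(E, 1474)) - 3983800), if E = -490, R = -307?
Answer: -13706534622771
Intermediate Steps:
q = 5 (q = 2 + 3 = 5)
c(r, m) = 5*m² (c(r, m) = (m*5)*m = (5*m)*m = 5*m²)
a(A) = -307 + A
(a(-803) - 1515591)*((2157491 + c(E, 1474)) - 3983800) = ((-307 - 803) - 1515591)*((2157491 + 5*1474²) - 3983800) = (-1110 - 1515591)*((2157491 + 5*2172676) - 3983800) = -1516701*((2157491 + 10863380) - 3983800) = -1516701*(13020871 - 3983800) = -1516701*9037071 = -13706534622771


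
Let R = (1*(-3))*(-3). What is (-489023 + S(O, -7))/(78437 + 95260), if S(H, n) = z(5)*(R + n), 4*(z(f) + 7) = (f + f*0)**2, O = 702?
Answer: -978049/347394 ≈ -2.8154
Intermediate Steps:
z(f) = -7 + f**2/4 (z(f) = -7 + (f + f*0)**2/4 = -7 + (f + 0)**2/4 = -7 + f**2/4)
R = 9 (R = -3*(-3) = 9)
S(H, n) = -27/4 - 3*n/4 (S(H, n) = (-7 + (1/4)*5**2)*(9 + n) = (-7 + (1/4)*25)*(9 + n) = (-7 + 25/4)*(9 + n) = -3*(9 + n)/4 = -27/4 - 3*n/4)
(-489023 + S(O, -7))/(78437 + 95260) = (-489023 + (-27/4 - 3/4*(-7)))/(78437 + 95260) = (-489023 + (-27/4 + 21/4))/173697 = (-489023 - 3/2)*(1/173697) = -978049/2*1/173697 = -978049/347394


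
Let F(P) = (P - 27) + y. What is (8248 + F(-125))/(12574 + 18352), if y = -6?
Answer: 4045/15463 ≈ 0.26159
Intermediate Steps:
F(P) = -33 + P (F(P) = (P - 27) - 6 = (-27 + P) - 6 = -33 + P)
(8248 + F(-125))/(12574 + 18352) = (8248 + (-33 - 125))/(12574 + 18352) = (8248 - 158)/30926 = 8090*(1/30926) = 4045/15463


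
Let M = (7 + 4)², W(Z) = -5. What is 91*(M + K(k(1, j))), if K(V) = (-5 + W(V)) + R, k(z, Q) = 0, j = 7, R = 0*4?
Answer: 10101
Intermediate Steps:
R = 0
M = 121 (M = 11² = 121)
K(V) = -10 (K(V) = (-5 - 5) + 0 = -10 + 0 = -10)
91*(M + K(k(1, j))) = 91*(121 - 10) = 91*111 = 10101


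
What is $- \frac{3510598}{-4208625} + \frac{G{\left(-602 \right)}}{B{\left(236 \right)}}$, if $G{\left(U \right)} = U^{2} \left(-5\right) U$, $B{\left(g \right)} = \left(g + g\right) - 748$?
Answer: $- \frac{382576571659996}{96798375} \approx -3.9523 \cdot 10^{6}$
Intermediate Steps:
$B{\left(g \right)} = -748 + 2 g$ ($B{\left(g \right)} = 2 g - 748 = -748 + 2 g$)
$G{\left(U \right)} = - 5 U^{3}$ ($G{\left(U \right)} = - 5 U^{2} U = - 5 U^{3}$)
$- \frac{3510598}{-4208625} + \frac{G{\left(-602 \right)}}{B{\left(236 \right)}} = - \frac{3510598}{-4208625} + \frac{\left(-5\right) \left(-602\right)^{3}}{-748 + 2 \cdot 236} = \left(-3510598\right) \left(- \frac{1}{4208625}\right) + \frac{\left(-5\right) \left(-218167208\right)}{-748 + 472} = \frac{3510598}{4208625} + \frac{1090836040}{-276} = \frac{3510598}{4208625} + 1090836040 \left(- \frac{1}{276}\right) = \frac{3510598}{4208625} - \frac{272709010}{69} = - \frac{382576571659996}{96798375}$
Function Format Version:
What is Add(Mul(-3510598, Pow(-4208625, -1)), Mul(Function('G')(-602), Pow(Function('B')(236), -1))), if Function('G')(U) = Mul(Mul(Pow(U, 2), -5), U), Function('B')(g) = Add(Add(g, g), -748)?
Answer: Rational(-382576571659996, 96798375) ≈ -3.9523e+6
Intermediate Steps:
Function('B')(g) = Add(-748, Mul(2, g)) (Function('B')(g) = Add(Mul(2, g), -748) = Add(-748, Mul(2, g)))
Function('G')(U) = Mul(-5, Pow(U, 3)) (Function('G')(U) = Mul(Mul(-5, Pow(U, 2)), U) = Mul(-5, Pow(U, 3)))
Add(Mul(-3510598, Pow(-4208625, -1)), Mul(Function('G')(-602), Pow(Function('B')(236), -1))) = Add(Mul(-3510598, Pow(-4208625, -1)), Mul(Mul(-5, Pow(-602, 3)), Pow(Add(-748, Mul(2, 236)), -1))) = Add(Mul(-3510598, Rational(-1, 4208625)), Mul(Mul(-5, -218167208), Pow(Add(-748, 472), -1))) = Add(Rational(3510598, 4208625), Mul(1090836040, Pow(-276, -1))) = Add(Rational(3510598, 4208625), Mul(1090836040, Rational(-1, 276))) = Add(Rational(3510598, 4208625), Rational(-272709010, 69)) = Rational(-382576571659996, 96798375)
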